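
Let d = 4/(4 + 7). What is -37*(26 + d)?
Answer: -10730/11 ≈ -975.45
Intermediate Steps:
d = 4/11 ≈ 0.36364
-37*(26 + d) = -37*(26 + 4/11) = -37*290/11 = -10730/11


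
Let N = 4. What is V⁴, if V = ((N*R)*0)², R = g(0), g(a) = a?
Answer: 0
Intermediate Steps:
R = 0
V = 0 (V = ((4*0)*0)² = (0*0)² = 0² = 0)
V⁴ = 0⁴ = 0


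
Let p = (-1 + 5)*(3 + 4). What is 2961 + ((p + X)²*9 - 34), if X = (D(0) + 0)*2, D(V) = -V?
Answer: 9983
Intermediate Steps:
p = 28 (p = 4*7 = 28)
X = 0 (X = (-1*0 + 0)*2 = (0 + 0)*2 = 0*2 = 0)
2961 + ((p + X)²*9 - 34) = 2961 + ((28 + 0)²*9 - 34) = 2961 + (28²*9 - 34) = 2961 + (784*9 - 34) = 2961 + (7056 - 34) = 2961 + 7022 = 9983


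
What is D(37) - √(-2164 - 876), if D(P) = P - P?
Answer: -4*I*√190 ≈ -55.136*I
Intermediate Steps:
D(P) = 0
D(37) - √(-2164 - 876) = 0 - √(-2164 - 876) = 0 - √(-3040) = 0 - 4*I*√190 = -4*I*√190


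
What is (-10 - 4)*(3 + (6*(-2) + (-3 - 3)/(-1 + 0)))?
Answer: 42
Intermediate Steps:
(-10 - 4)*(3 + (6*(-2) + (-3 - 3)/(-1 + 0))) = -14*(3 + (-12 - 6/(-1))) = -14*(3 + (-12 - 6*(-1))) = -14*(3 + (-12 + 6)) = -14*(3 - 6) = -14*(-3) = 42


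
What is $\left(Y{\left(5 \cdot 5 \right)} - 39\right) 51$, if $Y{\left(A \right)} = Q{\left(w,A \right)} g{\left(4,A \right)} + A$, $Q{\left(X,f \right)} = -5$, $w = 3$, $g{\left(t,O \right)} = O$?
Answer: $-7089$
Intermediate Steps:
$Y{\left(A \right)} = - 4 A$ ($Y{\left(A \right)} = - 5 A + A = - 4 A$)
$\left(Y{\left(5 \cdot 5 \right)} - 39\right) 51 = \left(- 4 \cdot 5 \cdot 5 - 39\right) 51 = \left(\left(-4\right) 25 - 39\right) 51 = \left(-100 - 39\right) 51 = \left(-139\right) 51 = -7089$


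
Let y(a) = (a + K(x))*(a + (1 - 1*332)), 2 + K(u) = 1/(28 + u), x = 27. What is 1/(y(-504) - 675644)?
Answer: -11/2784641 ≈ -3.9502e-6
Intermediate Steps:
K(u) = -2 + 1/(28 + u)
y(a) = (-331 + a)*(-109/55 + a) (y(a) = (a + (-55 - 2*27)/(28 + 27))*(a + (1 - 1*332)) = (a + (-55 - 54)/55)*(a + (1 - 332)) = (a + (1/55)*(-109))*(a - 331) = (a - 109/55)*(-331 + a) = (-109/55 + a)*(-331 + a) = (-331 + a)*(-109/55 + a))
1/(y(-504) - 675644) = 1/((36079/55 + (-504)² - 18314/55*(-504)) - 675644) = 1/((36079/55 + 254016 + 9230256/55) - 675644) = 1/(4647443/11 - 675644) = 1/(-2784641/11) = -11/2784641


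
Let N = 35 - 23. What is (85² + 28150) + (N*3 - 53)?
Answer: 35358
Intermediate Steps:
N = 12
(85² + 28150) + (N*3 - 53) = (85² + 28150) + (12*3 - 53) = (7225 + 28150) + (36 - 53) = 35375 - 17 = 35358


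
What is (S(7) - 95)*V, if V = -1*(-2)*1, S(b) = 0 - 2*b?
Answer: -218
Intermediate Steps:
S(b) = -2*b
V = 2 (V = 2*1 = 2)
(S(7) - 95)*V = (-2*7 - 95)*2 = (-14 - 95)*2 = -109*2 = -218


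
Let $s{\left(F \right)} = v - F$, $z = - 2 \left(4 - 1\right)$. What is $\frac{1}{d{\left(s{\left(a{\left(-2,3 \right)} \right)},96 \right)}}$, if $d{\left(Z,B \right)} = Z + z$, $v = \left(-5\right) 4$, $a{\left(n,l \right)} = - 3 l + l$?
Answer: $- \frac{1}{20} \approx -0.05$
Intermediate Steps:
$a{\left(n,l \right)} = - 2 l$
$z = -6$ ($z = \left(-2\right) 3 = -6$)
$v = -20$
$s{\left(F \right)} = -20 - F$
$d{\left(Z,B \right)} = -6 + Z$ ($d{\left(Z,B \right)} = Z - 6 = -6 + Z$)
$\frac{1}{d{\left(s{\left(a{\left(-2,3 \right)} \right)},96 \right)}} = \frac{1}{-6 - \left(20 - 6\right)} = \frac{1}{-6 - 14} = \frac{1}{-20} = - \frac{1}{20}$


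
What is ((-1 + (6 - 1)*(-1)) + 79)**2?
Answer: 5329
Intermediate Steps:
((-1 + (6 - 1)*(-1)) + 79)**2 = ((-1 + 5*(-1)) + 79)**2 = ((-1 - 5) + 79)**2 = (-6 + 79)**2 = 73**2 = 5329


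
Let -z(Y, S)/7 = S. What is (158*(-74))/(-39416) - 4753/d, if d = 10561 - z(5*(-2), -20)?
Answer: -16375479/102688534 ≈ -0.15947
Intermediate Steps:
z(Y, S) = -7*S
d = 10421 (d = 10561 - (-7)*(-20) = 10561 - 1*140 = 10561 - 140 = 10421)
(158*(-74))/(-39416) - 4753/d = (158*(-74))/(-39416) - 4753/10421 = -11692*(-1/39416) - 4753*1/10421 = 2923/9854 - 4753/10421 = -16375479/102688534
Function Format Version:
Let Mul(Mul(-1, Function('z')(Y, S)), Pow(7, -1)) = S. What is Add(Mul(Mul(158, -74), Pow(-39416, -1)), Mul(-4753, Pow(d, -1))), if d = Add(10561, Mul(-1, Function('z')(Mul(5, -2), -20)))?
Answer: Rational(-16375479, 102688534) ≈ -0.15947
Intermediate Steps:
Function('z')(Y, S) = Mul(-7, S)
d = 10421 (d = Add(10561, Mul(-1, Mul(-7, -20))) = Add(10561, Mul(-1, 140)) = Add(10561, -140) = 10421)
Add(Mul(Mul(158, -74), Pow(-39416, -1)), Mul(-4753, Pow(d, -1))) = Add(Mul(Mul(158, -74), Pow(-39416, -1)), Mul(-4753, Pow(10421, -1))) = Add(Mul(-11692, Rational(-1, 39416)), Mul(-4753, Rational(1, 10421))) = Add(Rational(2923, 9854), Rational(-4753, 10421)) = Rational(-16375479, 102688534)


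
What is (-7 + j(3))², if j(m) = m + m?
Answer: 1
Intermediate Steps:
j(m) = 2*m
(-7 + j(3))² = (-7 + 2*3)² = (-7 + 6)² = (-1)² = 1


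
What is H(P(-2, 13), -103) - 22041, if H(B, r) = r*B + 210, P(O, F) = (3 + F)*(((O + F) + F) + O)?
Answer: -58087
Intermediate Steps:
P(O, F) = (3 + F)*(2*F + 2*O) (P(O, F) = (3 + F)*(((F + O) + F) + O) = (3 + F)*((O + 2*F) + O) = (3 + F)*(2*F + 2*O))
H(B, r) = 210 + B*r (H(B, r) = B*r + 210 = 210 + B*r)
H(P(-2, 13), -103) - 22041 = (210 + (2*13**2 + 6*13 + 6*(-2) + 2*13*(-2))*(-103)) - 22041 = (210 + (2*169 + 78 - 12 - 52)*(-103)) - 22041 = (210 + (338 + 78 - 12 - 52)*(-103)) - 22041 = (210 + 352*(-103)) - 22041 = (210 - 36256) - 22041 = -36046 - 22041 = -58087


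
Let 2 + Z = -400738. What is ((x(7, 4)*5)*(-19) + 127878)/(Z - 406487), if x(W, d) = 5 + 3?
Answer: -127118/807227 ≈ -0.15747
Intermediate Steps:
x(W, d) = 8
Z = -400740 (Z = -2 - 400738 = -400740)
((x(7, 4)*5)*(-19) + 127878)/(Z - 406487) = ((8*5)*(-19) + 127878)/(-400740 - 406487) = (40*(-19) + 127878)/(-807227) = (-760 + 127878)*(-1/807227) = 127118*(-1/807227) = -127118/807227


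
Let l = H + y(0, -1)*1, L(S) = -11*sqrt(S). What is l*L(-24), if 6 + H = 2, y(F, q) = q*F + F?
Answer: 88*I*sqrt(6) ≈ 215.56*I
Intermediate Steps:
y(F, q) = F + F*q (y(F, q) = F*q + F = F + F*q)
H = -4 (H = -6 + 2 = -4)
l = -4 (l = -4 + (0*(1 - 1))*1 = -4 + (0*0)*1 = -4 + 0*1 = -4 + 0 = -4)
l*L(-24) = -(-44)*sqrt(-24) = -(-44)*2*I*sqrt(6) = -(-88)*I*sqrt(6) = 88*I*sqrt(6)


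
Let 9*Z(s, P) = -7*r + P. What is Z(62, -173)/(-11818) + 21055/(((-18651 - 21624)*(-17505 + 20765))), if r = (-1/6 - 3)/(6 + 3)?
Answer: 1511359813/1047371874975 ≈ 0.0014430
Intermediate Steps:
r = -19/54 (r = (-1*⅙ - 3)/9 = (-⅙ - 3)*(⅑) = -19/6*⅑ = -19/54 ≈ -0.35185)
Z(s, P) = 133/486 + P/9 (Z(s, P) = (-7*(-19/54) + P)/9 = (133/54 + P)/9 = 133/486 + P/9)
Z(62, -173)/(-11818) + 21055/(((-18651 - 21624)*(-17505 + 20765))) = (133/486 + (⅑)*(-173))/(-11818) + 21055/(((-18651 - 21624)*(-17505 + 20765))) = (133/486 - 173/9)*(-1/11818) + 21055/((-40275*3260)) = -9209/486*(-1/11818) + 21055/(-131296500) = 9209/5743548 + 21055*(-1/131296500) = 9209/5743548 - 4211/26259300 = 1511359813/1047371874975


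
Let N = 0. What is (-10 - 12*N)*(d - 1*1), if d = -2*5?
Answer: 110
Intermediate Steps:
d = -10
(-10 - 12*N)*(d - 1*1) = (-10 - 12*0)*(-10 - 1*1) = (-10 + 0)*(-10 - 1) = -10*(-11) = 110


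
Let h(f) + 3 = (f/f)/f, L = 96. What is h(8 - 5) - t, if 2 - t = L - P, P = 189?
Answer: -293/3 ≈ -97.667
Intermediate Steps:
h(f) = -3 + 1/f (h(f) = -3 + (f/f)/f = -3 + 1/f)
t = 95 (t = 2 - (96 - 1*189) = 2 - (96 - 189) = 2 - 1*(-93) = 2 + 93 = 95)
h(8 - 5) - t = (-3 + 1/(8 - 5)) - 1*95 = (-3 + 1/3) - 95 = (-3 + ⅓) - 95 = -8/3 - 95 = -293/3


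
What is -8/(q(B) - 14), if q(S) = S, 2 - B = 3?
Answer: 8/15 ≈ 0.53333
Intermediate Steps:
B = -1 (B = 2 - 1*3 = 2 - 3 = -1)
-8/(q(B) - 14) = -8/(-1 - 14) = -8/(-15) = -8*(-1/15) = 8/15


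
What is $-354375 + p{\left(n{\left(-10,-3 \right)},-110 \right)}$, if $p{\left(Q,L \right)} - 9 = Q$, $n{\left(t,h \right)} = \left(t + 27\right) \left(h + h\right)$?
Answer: $-354468$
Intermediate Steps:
$n{\left(t,h \right)} = 2 h \left(27 + t\right)$ ($n{\left(t,h \right)} = \left(27 + t\right) 2 h = 2 h \left(27 + t\right)$)
$p{\left(Q,L \right)} = 9 + Q$
$-354375 + p{\left(n{\left(-10,-3 \right)},-110 \right)} = -354375 + \left(9 + 2 \left(-3\right) \left(27 - 10\right)\right) = -354375 + \left(9 + 2 \left(-3\right) 17\right) = -354375 + \left(9 - 102\right) = -354375 - 93 = -354468$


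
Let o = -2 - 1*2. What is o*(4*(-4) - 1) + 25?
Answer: 93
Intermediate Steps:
o = -4 (o = -2 - 2 = -4)
o*(4*(-4) - 1) + 25 = -4*(4*(-4) - 1) + 25 = -4*(-16 - 1) + 25 = -4*(-17) + 25 = 68 + 25 = 93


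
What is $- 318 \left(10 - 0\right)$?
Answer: $-3180$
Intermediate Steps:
$- 318 \left(10 - 0\right) = - 318 \left(10 + 0\right) = \left(-318\right) 10 = -3180$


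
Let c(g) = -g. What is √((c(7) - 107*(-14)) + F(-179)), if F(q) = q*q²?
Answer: 2*I*√1433462 ≈ 2394.5*I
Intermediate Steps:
F(q) = q³
√((c(7) - 107*(-14)) + F(-179)) = √((-1*7 - 107*(-14)) + (-179)³) = √((-7 + 1498) - 5735339) = √(1491 - 5735339) = √(-5733848) = 2*I*√1433462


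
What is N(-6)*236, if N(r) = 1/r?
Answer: -118/3 ≈ -39.333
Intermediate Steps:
N(-6)*236 = 236/(-6) = -1/6*236 = -118/3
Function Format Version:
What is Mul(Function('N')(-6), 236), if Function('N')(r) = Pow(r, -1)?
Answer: Rational(-118, 3) ≈ -39.333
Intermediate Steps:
Mul(Function('N')(-6), 236) = Mul(Pow(-6, -1), 236) = Mul(Rational(-1, 6), 236) = Rational(-118, 3)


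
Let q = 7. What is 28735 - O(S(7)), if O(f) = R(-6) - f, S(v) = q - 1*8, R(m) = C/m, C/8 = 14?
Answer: 86258/3 ≈ 28753.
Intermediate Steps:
C = 112 (C = 8*14 = 112)
R(m) = 112/m
S(v) = -1 (S(v) = 7 - 1*8 = 7 - 8 = -1)
O(f) = -56/3 - f (O(f) = 112/(-6) - f = 112*(-⅙) - f = -56/3 - f)
28735 - O(S(7)) = 28735 - (-56/3 - 1*(-1)) = 28735 - (-56/3 + 1) = 28735 - 1*(-53/3) = 28735 + 53/3 = 86258/3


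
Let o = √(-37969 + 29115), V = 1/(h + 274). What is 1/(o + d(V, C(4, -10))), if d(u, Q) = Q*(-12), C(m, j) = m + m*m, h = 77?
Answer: -120/33227 - I*√8854/66454 ≈ -0.0036115 - 0.001416*I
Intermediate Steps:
C(m, j) = m + m²
V = 1/351 (V = 1/(77 + 274) = 1/351 ≈ 0.0028490)
d(u, Q) = -12*Q
o = I*√8854 (o = √(-8854) = I*√8854 ≈ 94.096*I)
1/(o + d(V, C(4, -10))) = 1/(I*√8854 - 48*(1 + 4)) = 1/(I*√8854 - 48*5) = 1/(I*√8854 - 12*20) = 1/(I*√8854 - 240) = 1/(-240 + I*√8854)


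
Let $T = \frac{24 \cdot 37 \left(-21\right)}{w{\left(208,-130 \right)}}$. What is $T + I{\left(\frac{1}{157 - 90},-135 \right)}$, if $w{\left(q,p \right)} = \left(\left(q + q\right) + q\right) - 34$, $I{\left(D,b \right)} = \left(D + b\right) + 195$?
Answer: $\frac{561487}{19765} \approx 28.408$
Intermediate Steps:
$I{\left(D,b \right)} = 195 + D + b$
$w{\left(q,p \right)} = -34 + 3 q$ ($w{\left(q,p \right)} = \left(2 q + q\right) - 34 = 3 q - 34 = -34 + 3 q$)
$T = - \frac{9324}{295}$ ($T = \frac{24 \cdot 37 \left(-21\right)}{-34 + 3 \cdot 208} = \frac{888 \left(-21\right)}{-34 + 624} = - \frac{18648}{590} = \left(-18648\right) \frac{1}{590} = - \frac{9324}{295} \approx -31.607$)
$T + I{\left(\frac{1}{157 - 90},-135 \right)} = - \frac{9324}{295} + \left(195 + \frac{1}{157 - 90} - 135\right) = - \frac{9324}{295} + \left(195 + \frac{1}{67} - 135\right) = - \frac{9324}{295} + \frac{4021}{67} = \frac{561487}{19765}$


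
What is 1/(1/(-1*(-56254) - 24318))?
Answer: 31936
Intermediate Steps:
1/(1/(-1*(-56254) - 24318)) = 1/(1/(56254 - 24318)) = 1/(1/31936) = 31936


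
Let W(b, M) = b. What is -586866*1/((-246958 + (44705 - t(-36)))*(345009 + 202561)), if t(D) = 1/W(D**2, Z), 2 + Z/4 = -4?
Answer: 380289168/71764493809865 ≈ 5.2991e-6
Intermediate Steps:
Z = -24 (Z = -8 + 4*(-4) = -8 - 16 = -24)
t(D) = D**(-2) (t(D) = 1/(D**2) = D**(-2))
-586866*1/((-246958 + (44705 - t(-36)))*(345009 + 202561)) = -586866*1/((-246958 + (44705 - 1/(-36)**2))*(345009 + 202561)) = -586866*1/(547570*(-246958 + (44705 - 1*1/1296))) = -586866*1/(547570*(-246958 + (44705 - 1/1296))) = -586866*1/(547570*(-246958 + 57937679/1296)) = -586866/(547570*(-262119889/1296)) = -586866/(-71764493809865/648) = -586866*(-648/71764493809865) = 380289168/71764493809865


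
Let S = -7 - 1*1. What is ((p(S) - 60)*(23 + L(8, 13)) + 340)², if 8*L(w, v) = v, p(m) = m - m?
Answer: 5175625/4 ≈ 1.2939e+6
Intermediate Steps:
S = -8 (S = -7 - 1 = -8)
p(m) = 0
L(w, v) = v/8
((p(S) - 60)*(23 + L(8, 13)) + 340)² = ((0 - 60)*(23 + (⅛)*13) + 340)² = (-60*(23 + 13/8) + 340)² = (-60*197/8 + 340)² = (-2955/2 + 340)² = (-2275/2)² = 5175625/4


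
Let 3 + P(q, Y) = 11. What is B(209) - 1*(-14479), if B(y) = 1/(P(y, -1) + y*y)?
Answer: 632573032/43689 ≈ 14479.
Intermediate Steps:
P(q, Y) = 8 (P(q, Y) = -3 + 11 = 8)
B(y) = 1/(8 + y²) (B(y) = 1/(8 + y*y) = 1/(8 + y²))
B(209) - 1*(-14479) = 1/(8 + 209²) - 1*(-14479) = 1/(8 + 43681) + 14479 = 1/43689 + 14479 = 632573032/43689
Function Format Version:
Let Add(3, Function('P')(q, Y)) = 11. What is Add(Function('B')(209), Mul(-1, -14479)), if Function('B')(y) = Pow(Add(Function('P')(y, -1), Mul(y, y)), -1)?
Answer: Rational(632573032, 43689) ≈ 14479.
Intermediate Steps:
Function('P')(q, Y) = 8 (Function('P')(q, Y) = Add(-3, 11) = 8)
Function('B')(y) = Pow(Add(8, Pow(y, 2)), -1) (Function('B')(y) = Pow(Add(8, Mul(y, y)), -1) = Pow(Add(8, Pow(y, 2)), -1))
Add(Function('B')(209), Mul(-1, -14479)) = Add(Pow(Add(8, Pow(209, 2)), -1), Mul(-1, -14479)) = Add(Pow(Add(8, 43681), -1), 14479) = Add(Pow(43689, -1), 14479) = Add(Rational(1, 43689), 14479) = Rational(632573032, 43689)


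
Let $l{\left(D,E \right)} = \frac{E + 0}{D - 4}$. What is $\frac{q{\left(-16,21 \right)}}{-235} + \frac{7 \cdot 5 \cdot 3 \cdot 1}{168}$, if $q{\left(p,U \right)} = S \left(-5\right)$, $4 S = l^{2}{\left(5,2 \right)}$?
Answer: $\frac{243}{376} \approx 0.64628$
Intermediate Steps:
$l{\left(D,E \right)} = \frac{E}{-4 + D}$
$S = 1$ ($S = \frac{\left(\frac{2}{-4 + 5}\right)^{2}}{4} = \frac{\left(\frac{2}{1}\right)^{2}}{4} = \frac{\left(2 \cdot 1\right)^{2}}{4} = \frac{2^{2}}{4} = \frac{1}{4} \cdot 4 = 1$)
$q{\left(p,U \right)} = -5$ ($q{\left(p,U \right)} = 1 \left(-5\right) = -5$)
$\frac{q{\left(-16,21 \right)}}{-235} + \frac{7 \cdot 5 \cdot 3 \cdot 1}{168} = - \frac{5}{-235} + \frac{7 \cdot 5 \cdot 3 \cdot 1}{168} = \left(-5\right) \left(- \frac{1}{235}\right) + 7 \cdot 15 \cdot 1 \cdot \frac{1}{168} = \frac{1}{47} + 7 \cdot 15 \cdot \frac{1}{168} = \frac{1}{47} + 105 \cdot \frac{1}{168} = \frac{1}{47} + \frac{5}{8} = \frac{243}{376}$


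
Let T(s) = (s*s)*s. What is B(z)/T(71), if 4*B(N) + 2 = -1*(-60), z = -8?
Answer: 29/715822 ≈ 4.0513e-5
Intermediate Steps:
B(N) = 29/2 (B(N) = -1/2 + (-1*(-60))/4 = -1/2 + (1/4)*60 = -1/2 + 15 = 29/2)
T(s) = s**3 (T(s) = s**2*s = s**3)
B(z)/T(71) = 29/(2*(71**3)) = (29/2)/357911 = (29/2)*(1/357911) = 29/715822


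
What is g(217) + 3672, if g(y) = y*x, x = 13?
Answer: 6493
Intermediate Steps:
g(y) = 13*y (g(y) = y*13 = 13*y)
g(217) + 3672 = 13*217 + 3672 = 2821 + 3672 = 6493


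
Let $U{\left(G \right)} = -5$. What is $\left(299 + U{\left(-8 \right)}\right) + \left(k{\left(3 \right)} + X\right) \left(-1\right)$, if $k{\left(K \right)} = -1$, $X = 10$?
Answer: $285$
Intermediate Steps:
$\left(299 + U{\left(-8 \right)}\right) + \left(k{\left(3 \right)} + X\right) \left(-1\right) = \left(299 - 5\right) + \left(-1 + 10\right) \left(-1\right) = 294 + 9 \left(-1\right) = 294 - 9 = 285$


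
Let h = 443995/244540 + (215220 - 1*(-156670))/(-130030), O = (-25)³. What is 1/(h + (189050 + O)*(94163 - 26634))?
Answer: 635950724/7447756818115545085 ≈ 8.5388e-11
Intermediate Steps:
O = -15625
h = -664186215/635950724 (h = 443995*(1/244540) + (215220 + 156670)*(-1/130030) = 88799/48908 + 371890*(-1/130030) = 88799/48908 - 37189/13003 = -664186215/635950724 ≈ -1.0444)
1/(h + (189050 + O)*(94163 - 26634)) = 1/(-664186215/635950724 + (189050 - 15625)*(94163 - 26634)) = 1/(-664186215/635950724 + 173425*67529) = 1/(-664186215/635950724 + 11711216825) = 1/(7447756818115545085/635950724) = 635950724/7447756818115545085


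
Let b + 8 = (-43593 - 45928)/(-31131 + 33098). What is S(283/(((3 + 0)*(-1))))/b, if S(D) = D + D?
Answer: 1113322/315771 ≈ 3.5257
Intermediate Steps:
b = -105257/1967 (b = -8 + (-43593 - 45928)/(-31131 + 33098) = -8 - 89521/1967 = -105257/1967 ≈ -53.511)
S(D) = 2*D
S(283/(((3 + 0)*(-1))))/b = (2*(283/(((3 + 0)*(-1)))))/(-105257/1967) = (2*(283/((3*(-1)))))*(-1967/105257) = (2*(283/(-3)))*(-1967/105257) = (2*(283*(-⅓)))*(-1967/105257) = (2*(-283/3))*(-1967/105257) = -566/3*(-1967/105257) = 1113322/315771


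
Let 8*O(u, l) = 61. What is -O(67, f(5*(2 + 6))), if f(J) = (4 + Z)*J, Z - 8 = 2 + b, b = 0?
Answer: -61/8 ≈ -7.6250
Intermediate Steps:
Z = 10 (Z = 8 + (2 + 0) = 8 + 2 = 10)
f(J) = 14*J (f(J) = (4 + 10)*J = 14*J)
O(u, l) = 61/8 (O(u, l) = (⅛)*61 = 61/8)
-O(67, f(5*(2 + 6))) = -1*61/8 = -61/8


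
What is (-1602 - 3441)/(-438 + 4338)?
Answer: -1681/1300 ≈ -1.2931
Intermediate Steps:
(-1602 - 3441)/(-438 + 4338) = -5043/3900 = -5043*1/3900 = -1681/1300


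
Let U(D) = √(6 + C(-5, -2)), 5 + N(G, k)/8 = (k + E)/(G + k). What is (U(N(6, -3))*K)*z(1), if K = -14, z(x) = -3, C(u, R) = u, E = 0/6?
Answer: 42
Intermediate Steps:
E = 0 (E = 0*(⅙) = 0)
N(G, k) = -40 + 8*k/(G + k) (N(G, k) = -40 + 8*((k + 0)/(G + k)) = -40 + 8*(k/(G + k)) = -40 + 8*k/(G + k))
U(D) = 1 (U(D) = √(6 - 5) = √1 = 1)
(U(N(6, -3))*K)*z(1) = (1*(-14))*(-3) = -14*(-3) = 42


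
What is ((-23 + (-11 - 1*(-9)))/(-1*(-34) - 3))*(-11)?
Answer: 275/31 ≈ 8.8710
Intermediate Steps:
((-23 + (-11 - 1*(-9)))/(-1*(-34) - 3))*(-11) = ((-23 + (-11 + 9))/(34 - 3))*(-11) = ((-23 - 2)/31)*(-11) = -25*1/31*(-11) = -25/31*(-11) = 275/31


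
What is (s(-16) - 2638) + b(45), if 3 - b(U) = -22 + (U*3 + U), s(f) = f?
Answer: -2809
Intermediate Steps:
b(U) = 25 - 4*U (b(U) = 3 - (-22 + (U*3 + U)) = 3 - (-22 + (3*U + U)) = 3 - (-22 + 4*U) = 3 + (22 - 4*U) = 25 - 4*U)
(s(-16) - 2638) + b(45) = (-16 - 2638) + (25 - 4*45) = -2654 + (25 - 180) = -2654 - 155 = -2809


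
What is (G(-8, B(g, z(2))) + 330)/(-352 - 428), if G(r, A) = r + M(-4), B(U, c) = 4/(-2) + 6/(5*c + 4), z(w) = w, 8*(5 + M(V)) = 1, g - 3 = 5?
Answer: -2537/6240 ≈ -0.40657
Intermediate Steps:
g = 8 (g = 3 + 5 = 8)
M(V) = -39/8 (M(V) = -5 + (1/8)*1 = -5 + 1/8 = -39/8)
B(U, c) = -2 + 6/(4 + 5*c) (B(U, c) = 4*(-1/2) + 6/(4 + 5*c) = -2 + 6/(4 + 5*c))
G(r, A) = -39/8 + r (G(r, A) = r - 39/8 = -39/8 + r)
(G(-8, B(g, z(2))) + 330)/(-352 - 428) = ((-39/8 - 8) + 330)/(-352 - 428) = (-103/8 + 330)/(-780) = (2537/8)*(-1/780) = -2537/6240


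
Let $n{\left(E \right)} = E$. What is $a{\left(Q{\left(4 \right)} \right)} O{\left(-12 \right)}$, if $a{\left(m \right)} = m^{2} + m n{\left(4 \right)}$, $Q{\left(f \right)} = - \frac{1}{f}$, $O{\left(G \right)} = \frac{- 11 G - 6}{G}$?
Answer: $\frac{315}{32} \approx 9.8438$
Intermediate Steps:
$O{\left(G \right)} = \frac{-6 - 11 G}{G}$
$a{\left(m \right)} = m^{2} + 4 m$ ($a{\left(m \right)} = m^{2} + m 4 = m^{2} + 4 m$)
$a{\left(Q{\left(4 \right)} \right)} O{\left(-12 \right)} = - \frac{1}{4} \left(4 - \frac{1}{4}\right) \left(-11 - \frac{6}{-12}\right) = \left(-1\right) \frac{1}{4} \left(4 - \frac{1}{4}\right) \left(-11 - - \frac{1}{2}\right) = - \frac{4 - \frac{1}{4}}{4} \left(-11 + \frac{1}{2}\right) = \left(- \frac{1}{4}\right) \frac{15}{4} \left(- \frac{21}{2}\right) = \left(- \frac{15}{16}\right) \left(- \frac{21}{2}\right) = \frac{315}{32}$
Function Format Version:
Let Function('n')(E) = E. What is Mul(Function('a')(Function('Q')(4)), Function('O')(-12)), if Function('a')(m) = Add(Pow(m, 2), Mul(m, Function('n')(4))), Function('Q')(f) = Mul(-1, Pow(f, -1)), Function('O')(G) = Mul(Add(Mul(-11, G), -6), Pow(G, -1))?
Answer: Rational(315, 32) ≈ 9.8438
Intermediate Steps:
Function('O')(G) = Mul(Pow(G, -1), Add(-6, Mul(-11, G))) (Function('O')(G) = Mul(Add(-6, Mul(-11, G)), Pow(G, -1)) = Mul(Pow(G, -1), Add(-6, Mul(-11, G))))
Function('a')(m) = Add(Pow(m, 2), Mul(4, m)) (Function('a')(m) = Add(Pow(m, 2), Mul(m, 4)) = Add(Pow(m, 2), Mul(4, m)))
Mul(Function('a')(Function('Q')(4)), Function('O')(-12)) = Mul(Mul(Mul(-1, Pow(4, -1)), Add(4, Mul(-1, Pow(4, -1)))), Add(-11, Mul(-6, Pow(-12, -1)))) = Mul(Mul(Mul(-1, Rational(1, 4)), Add(4, Mul(-1, Rational(1, 4)))), Add(-11, Mul(-6, Rational(-1, 12)))) = Mul(Mul(Rational(-1, 4), Add(4, Rational(-1, 4))), Add(-11, Rational(1, 2))) = Mul(Mul(Rational(-1, 4), Rational(15, 4)), Rational(-21, 2)) = Mul(Rational(-15, 16), Rational(-21, 2)) = Rational(315, 32)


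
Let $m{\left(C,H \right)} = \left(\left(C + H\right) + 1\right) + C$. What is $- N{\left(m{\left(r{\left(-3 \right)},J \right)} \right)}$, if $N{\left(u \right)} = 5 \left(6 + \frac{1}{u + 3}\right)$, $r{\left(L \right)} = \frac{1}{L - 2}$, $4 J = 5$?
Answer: $- \frac{3010}{97} \approx -31.031$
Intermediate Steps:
$J = \frac{5}{4}$ ($J = \frac{1}{4} \cdot 5 = \frac{5}{4} \approx 1.25$)
$r{\left(L \right)} = \frac{1}{-2 + L}$
$m{\left(C,H \right)} = 1 + H + 2 C$ ($m{\left(C,H \right)} = \left(1 + C + H\right) + C = 1 + H + 2 C$)
$N{\left(u \right)} = 30 + \frac{5}{3 + u}$ ($N{\left(u \right)} = 5 \left(6 + \frac{1}{3 + u}\right) = 30 + \frac{5}{3 + u}$)
$- N{\left(m{\left(r{\left(-3 \right)},J \right)} \right)} = - \frac{5 \left(19 + 6 \left(1 + \frac{5}{4} + \frac{2}{-2 - 3}\right)\right)}{3 + \left(1 + \frac{5}{4} + \frac{2}{-2 - 3}\right)} = - \frac{5 \left(19 + 6 \left(1 + \frac{5}{4} + \frac{2}{-5}\right)\right)}{3 + \left(1 + \frac{5}{4} + \frac{2}{-5}\right)} = - \frac{5 \left(19 + 6 \left(1 + \frac{5}{4} + 2 \left(- \frac{1}{5}\right)\right)\right)}{3 + \left(1 + \frac{5}{4} + 2 \left(- \frac{1}{5}\right)\right)} = - \frac{5 \left(19 + 6 \left(1 + \frac{5}{4} - \frac{2}{5}\right)\right)}{3 + \left(1 + \frac{5}{4} - \frac{2}{5}\right)} = - \frac{5 \left(19 + 6 \cdot \frac{37}{20}\right)}{3 + \frac{37}{20}} = - \frac{5 \left(19 + \frac{111}{10}\right)}{\frac{97}{20}} = - \frac{5 \cdot 20 \cdot 301}{97 \cdot 10} = \left(-1\right) \frac{3010}{97} = - \frac{3010}{97}$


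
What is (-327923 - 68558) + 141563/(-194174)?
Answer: -76986443257/194174 ≈ -3.9648e+5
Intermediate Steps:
(-327923 - 68558) + 141563/(-194174) = -396481 + 141563*(-1/194174) = -396481 - 141563/194174 = -76986443257/194174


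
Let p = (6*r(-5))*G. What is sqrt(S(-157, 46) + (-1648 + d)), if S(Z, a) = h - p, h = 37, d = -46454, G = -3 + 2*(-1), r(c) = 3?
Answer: 5*I*sqrt(1919) ≈ 219.03*I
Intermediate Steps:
G = -5 (G = -3 - 2 = -5)
p = -90 (p = (6*3)*(-5) = 18*(-5) = -90)
S(Z, a) = 127 (S(Z, a) = 37 - 1*(-90) = 37 + 90 = 127)
sqrt(S(-157, 46) + (-1648 + d)) = sqrt(127 + (-1648 - 46454)) = sqrt(127 - 48102) = sqrt(-47975) = 5*I*sqrt(1919)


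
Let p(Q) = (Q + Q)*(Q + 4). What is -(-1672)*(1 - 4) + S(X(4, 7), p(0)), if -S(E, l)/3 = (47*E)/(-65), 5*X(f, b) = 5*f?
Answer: -325476/65 ≈ -5007.3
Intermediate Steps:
p(Q) = 2*Q*(4 + Q) (p(Q) = (2*Q)*(4 + Q) = 2*Q*(4 + Q))
X(f, b) = f (X(f, b) = (5*f)/5 = f)
S(E, l) = 141*E/65 (S(E, l) = -3*47*E/(-65) = -3*47*E*(-1)/65 = -(-141)*E/65 = 141*E/65)
-(-1672)*(1 - 4) + S(X(4, 7), p(0)) = -(-1672)*(1 - 4) + (141/65)*4 = -(-1672)*(-3) + 564/65 = -209*24 + 564/65 = -5016 + 564/65 = -325476/65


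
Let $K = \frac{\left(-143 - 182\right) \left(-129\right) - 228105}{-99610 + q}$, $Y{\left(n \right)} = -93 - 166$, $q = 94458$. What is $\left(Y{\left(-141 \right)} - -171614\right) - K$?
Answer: $\frac{220658695}{1288} \approx 1.7132 \cdot 10^{5}$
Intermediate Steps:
$Y{\left(n \right)} = -259$ ($Y{\left(n \right)} = -93 - 166 = -259$)
$K = \frac{46545}{1288}$ ($K = \frac{\left(-143 - 182\right) \left(-129\right) - 228105}{-99610 + 94458} = \frac{\left(-325\right) \left(-129\right) - 228105}{-5152} = \left(41925 - 228105\right) \left(- \frac{1}{5152}\right) = \left(-186180\right) \left(- \frac{1}{5152}\right) = \frac{46545}{1288} \approx 36.137$)
$\left(Y{\left(-141 \right)} - -171614\right) - K = \left(-259 - -171614\right) - \frac{46545}{1288} = \left(-259 + 171614\right) - \frac{46545}{1288} = 171355 - \frac{46545}{1288} = \frac{220658695}{1288}$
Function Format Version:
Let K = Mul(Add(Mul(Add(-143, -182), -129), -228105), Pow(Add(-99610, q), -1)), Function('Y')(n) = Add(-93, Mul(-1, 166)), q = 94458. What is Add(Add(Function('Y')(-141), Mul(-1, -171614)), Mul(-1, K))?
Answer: Rational(220658695, 1288) ≈ 1.7132e+5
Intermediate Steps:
Function('Y')(n) = -259 (Function('Y')(n) = Add(-93, -166) = -259)
K = Rational(46545, 1288) (K = Mul(Add(Mul(Add(-143, -182), -129), -228105), Pow(Add(-99610, 94458), -1)) = Mul(Add(Mul(-325, -129), -228105), Pow(-5152, -1)) = Mul(Add(41925, -228105), Rational(-1, 5152)) = Mul(-186180, Rational(-1, 5152)) = Rational(46545, 1288) ≈ 36.137)
Add(Add(Function('Y')(-141), Mul(-1, -171614)), Mul(-1, K)) = Add(Add(-259, Mul(-1, -171614)), Mul(-1, Rational(46545, 1288))) = Add(Add(-259, 171614), Rational(-46545, 1288)) = Add(171355, Rational(-46545, 1288)) = Rational(220658695, 1288)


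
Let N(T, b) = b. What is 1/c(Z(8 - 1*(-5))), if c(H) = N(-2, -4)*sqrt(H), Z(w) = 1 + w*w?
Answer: -sqrt(170)/680 ≈ -0.019174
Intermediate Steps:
Z(w) = 1 + w**2
c(H) = -4*sqrt(H)
1/c(Z(8 - 1*(-5))) = 1/(-4*sqrt(1 + (8 - 1*(-5))**2)) = 1/(-4*sqrt(1 + (8 + 5)**2)) = 1/(-4*sqrt(1 + 13**2)) = 1/(-4*sqrt(1 + 169)) = 1/(-4*sqrt(170)) = -sqrt(170)/680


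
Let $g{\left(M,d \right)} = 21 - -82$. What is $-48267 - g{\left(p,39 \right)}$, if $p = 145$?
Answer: $-48370$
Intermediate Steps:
$g{\left(M,d \right)} = 103$ ($g{\left(M,d \right)} = 21 + 82 = 103$)
$-48267 - g{\left(p,39 \right)} = -48267 - 103 = -48370$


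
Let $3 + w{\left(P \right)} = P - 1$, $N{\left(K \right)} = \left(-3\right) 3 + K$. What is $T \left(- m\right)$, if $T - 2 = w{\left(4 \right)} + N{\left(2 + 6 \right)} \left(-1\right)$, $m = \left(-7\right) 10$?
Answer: $210$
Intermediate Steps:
$N{\left(K \right)} = -9 + K$
$w{\left(P \right)} = -4 + P$ ($w{\left(P \right)} = -3 + \left(P - 1\right) = -3 + \left(-1 + P\right) = -4 + P$)
$m = -70$
$T = 3$ ($T = 2 + \left(\left(-4 + 4\right) + \left(-9 + \left(2 + 6\right)\right) \left(-1\right)\right) = 2 + \left(0 + \left(-9 + 8\right) \left(-1\right)\right) = 2 + \left(0 - -1\right) = 2 + \left(0 + 1\right) = 2 + 1 = 3$)
$T \left(- m\right) = 3 \left(\left(-1\right) \left(-70\right)\right) = 3 \cdot 70 = 210$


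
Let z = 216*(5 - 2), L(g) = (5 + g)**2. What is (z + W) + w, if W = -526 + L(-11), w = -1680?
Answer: -1522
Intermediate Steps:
W = -490 (W = -526 + (5 - 11)**2 = -526 + (-6)**2 = -526 + 36 = -490)
z = 648 (z = 216*3 = 648)
(z + W) + w = (648 - 490) - 1680 = 158 - 1680 = -1522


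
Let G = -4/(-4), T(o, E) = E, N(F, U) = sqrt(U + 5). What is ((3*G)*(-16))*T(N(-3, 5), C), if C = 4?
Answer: -192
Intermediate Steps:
N(F, U) = sqrt(5 + U)
G = 1 (G = -4*(-1/4) = 1)
((3*G)*(-16))*T(N(-3, 5), C) = ((3*1)*(-16))*4 = (3*(-16))*4 = -48*4 = -192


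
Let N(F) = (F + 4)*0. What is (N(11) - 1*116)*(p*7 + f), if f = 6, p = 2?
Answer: -2320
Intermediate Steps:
N(F) = 0 (N(F) = (4 + F)*0 = 0)
(N(11) - 1*116)*(p*7 + f) = (0 - 1*116)*(2*7 + 6) = (0 - 116)*(14 + 6) = -116*20 = -2320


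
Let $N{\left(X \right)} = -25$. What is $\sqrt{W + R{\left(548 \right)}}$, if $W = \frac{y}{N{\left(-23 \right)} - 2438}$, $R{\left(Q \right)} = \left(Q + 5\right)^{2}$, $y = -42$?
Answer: $\frac{\sqrt{206127815663}}{821} \approx 553.0$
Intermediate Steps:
$R{\left(Q \right)} = \left(5 + Q\right)^{2}$
$W = \frac{14}{821}$ ($W = - \frac{42}{-25 - 2438} = - \frac{42}{-2463} = \left(-42\right) \left(- \frac{1}{2463}\right) = \frac{14}{821} \approx 0.017052$)
$\sqrt{W + R{\left(548 \right)}} = \sqrt{\frac{14}{821} + \left(5 + 548\right)^{2}} = \sqrt{\frac{14}{821} + 553^{2}} = \sqrt{\frac{14}{821} + 305809} = \sqrt{\frac{251069203}{821}} = \frac{\sqrt{206127815663}}{821}$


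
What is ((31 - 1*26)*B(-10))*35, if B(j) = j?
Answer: -1750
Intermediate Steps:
((31 - 1*26)*B(-10))*35 = ((31 - 1*26)*(-10))*35 = ((31 - 26)*(-10))*35 = (5*(-10))*35 = -50*35 = -1750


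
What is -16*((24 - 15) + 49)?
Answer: -928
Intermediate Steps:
-16*((24 - 15) + 49) = -16*(9 + 49) = -16*58 = -928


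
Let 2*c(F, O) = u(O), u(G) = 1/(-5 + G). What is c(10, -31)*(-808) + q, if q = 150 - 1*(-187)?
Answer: 3134/9 ≈ 348.22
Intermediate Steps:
q = 337 (q = 150 + 187 = 337)
c(F, O) = 1/(2*(-5 + O))
c(10, -31)*(-808) + q = (1/(2*(-5 - 31)))*(-808) + 337 = ((½)/(-36))*(-808) + 337 = ((½)*(-1/36))*(-808) + 337 = -1/72*(-808) + 337 = 101/9 + 337 = 3134/9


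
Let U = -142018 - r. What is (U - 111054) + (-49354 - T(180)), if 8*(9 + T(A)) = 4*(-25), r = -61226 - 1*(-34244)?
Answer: -550845/2 ≈ -2.7542e+5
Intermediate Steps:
r = -26982 (r = -61226 + 34244 = -26982)
U = -115036 (U = -142018 - 1*(-26982) = -142018 + 26982 = -115036)
T(A) = -43/2 (T(A) = -9 + (4*(-25))/8 = -9 + (⅛)*(-100) = -9 - 25/2 = -43/2)
(U - 111054) + (-49354 - T(180)) = (-115036 - 111054) + (-49354 - 1*(-43/2)) = -226090 + (-49354 + 43/2) = -226090 - 98665/2 = -550845/2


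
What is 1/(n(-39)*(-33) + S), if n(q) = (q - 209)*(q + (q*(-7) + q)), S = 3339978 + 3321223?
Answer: 1/8257081 ≈ 1.2111e-7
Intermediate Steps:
S = 6661201
n(q) = -5*q*(-209 + q) (n(q) = (-209 + q)*(q + (-7*q + q)) = (-209 + q)*(q - 6*q) = (-209 + q)*(-5*q) = -5*q*(-209 + q))
1/(n(-39)*(-33) + S) = 1/((5*(-39)*(209 - 1*(-39)))*(-33) + 6661201) = 1/((5*(-39)*(209 + 39))*(-33) + 6661201) = 1/((5*(-39)*248)*(-33) + 6661201) = 1/(-48360*(-33) + 6661201) = 1/(1595880 + 6661201) = 1/8257081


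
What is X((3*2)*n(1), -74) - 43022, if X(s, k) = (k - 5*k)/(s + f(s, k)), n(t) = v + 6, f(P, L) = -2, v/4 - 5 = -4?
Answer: -1247490/29 ≈ -43017.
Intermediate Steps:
v = 4 (v = 20 + 4*(-4) = 20 - 16 = 4)
n(t) = 10 (n(t) = 4 + 6 = 10)
X(s, k) = -4*k/(-2 + s) (X(s, k) = (k - 5*k)/(s - 2) = (-4*k)/(-2 + s) = -4*k/(-2 + s))
X((3*2)*n(1), -74) - 43022 = -4*(-74)/(-2 + (3*2)*10) - 43022 = -4*(-74)/(-2 + 6*10) - 43022 = -4*(-74)/(-2 + 60) - 43022 = -4*(-74)/58 - 43022 = -4*(-74)*1/58 - 43022 = 148/29 - 43022 = -1247490/29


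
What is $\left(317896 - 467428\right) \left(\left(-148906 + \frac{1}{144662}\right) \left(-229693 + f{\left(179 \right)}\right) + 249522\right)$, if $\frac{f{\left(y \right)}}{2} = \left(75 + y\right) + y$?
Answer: $- \frac{368537135722920512646}{72331} \approx -5.0951 \cdot 10^{15}$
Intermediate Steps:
$f{\left(y \right)} = 150 + 4 y$ ($f{\left(y \right)} = 2 \left(\left(75 + y\right) + y\right) = 2 \left(75 + 2 y\right) = 150 + 4 y$)
$\left(317896 - 467428\right) \left(\left(-148906 + \frac{1}{144662}\right) \left(-229693 + f{\left(179 \right)}\right) + 249522\right) = \left(317896 - 467428\right) \left(\left(-148906 + \frac{1}{144662}\right) \left(-229693 + \left(150 + 4 \cdot 179\right)\right) + 249522\right) = - 149532 \left(\left(-148906 + \frac{1}{144662}\right) \left(-229693 + \left(150 + 716\right)\right) + 249522\right) = - 149532 \left(- \frac{21541039771 \left(-229693 + 866\right)}{144662} + 249522\right) = - 149532 \left(\left(- \frac{21541039771}{144662}\right) \left(-228827\right) + 249522\right) = - 149532 \left(\frac{4929171507678617}{144662} + 249522\right) = \left(-149532\right) \frac{4929207604030181}{144662} = - \frac{368537135722920512646}{72331}$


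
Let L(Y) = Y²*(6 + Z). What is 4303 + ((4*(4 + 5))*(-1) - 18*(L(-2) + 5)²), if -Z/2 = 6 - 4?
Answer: 1225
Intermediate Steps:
Z = -4 (Z = -2*(6 - 4) = -2*2 = -4)
L(Y) = 2*Y² (L(Y) = Y²*(6 - 4) = Y²*2 = 2*Y²)
4303 + ((4*(4 + 5))*(-1) - 18*(L(-2) + 5)²) = 4303 + ((4*(4 + 5))*(-1) - 18*(2*(-2)² + 5)²) = 4303 + ((4*9)*(-1) - 18*(2*4 + 5)²) = 4303 + (36*(-1) - 18*(8 + 5)²) = 4303 + (-36 - 18*13²) = 4303 + (-36 - 18*169) = 4303 + (-36 - 3042) = 4303 - 3078 = 1225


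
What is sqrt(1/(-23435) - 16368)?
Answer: I*sqrt(8989292938235)/23435 ≈ 127.94*I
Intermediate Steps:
sqrt(1/(-23435) - 16368) = sqrt(-1/23435 - 16368) = sqrt(-383584081/23435) = I*sqrt(8989292938235)/23435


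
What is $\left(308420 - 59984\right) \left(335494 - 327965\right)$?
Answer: $1870474644$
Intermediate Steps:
$\left(308420 - 59984\right) \left(335494 - 327965\right) = 248436 \cdot 7529 = 1870474644$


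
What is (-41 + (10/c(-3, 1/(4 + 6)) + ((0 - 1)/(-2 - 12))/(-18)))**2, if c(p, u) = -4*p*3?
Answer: 11703241/7056 ≈ 1658.6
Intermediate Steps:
c(p, u) = -12*p
(-41 + (10/c(-3, 1/(4 + 6)) + ((0 - 1)/(-2 - 12))/(-18)))**2 = (-41 + (10/((-12*(-3))) + ((0 - 1)/(-2 - 12))/(-18)))**2 = (-41 + (10/36 - 1/(-14)*(-1/18)))**2 = (-41 + (10*(1/36) - 1*(-1/14)*(-1/18)))**2 = (-41 + (5/18 + (1/14)*(-1/18)))**2 = (-41 + (5/18 - 1/252))**2 = (-41 + 23/84)**2 = (-3421/84)**2 = 11703241/7056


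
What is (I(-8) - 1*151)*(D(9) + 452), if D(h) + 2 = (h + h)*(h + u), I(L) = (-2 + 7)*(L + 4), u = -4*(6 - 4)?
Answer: -80028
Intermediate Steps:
u = -8 (u = -4*2 = -8)
I(L) = 20 + 5*L (I(L) = 5*(4 + L) = 20 + 5*L)
D(h) = -2 + 2*h*(-8 + h) (D(h) = -2 + (h + h)*(h - 8) = -2 + (2*h)*(-8 + h) = -2 + 2*h*(-8 + h))
(I(-8) - 1*151)*(D(9) + 452) = ((20 + 5*(-8)) - 1*151)*((-2 - 16*9 + 2*9²) + 452) = ((20 - 40) - 151)*((-2 - 144 + 2*81) + 452) = (-20 - 151)*((-2 - 144 + 162) + 452) = -171*(16 + 452) = -171*468 = -80028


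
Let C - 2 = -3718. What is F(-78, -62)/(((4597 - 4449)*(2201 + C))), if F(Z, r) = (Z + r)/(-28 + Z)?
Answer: -7/1188366 ≈ -5.8904e-6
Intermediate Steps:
C = -3716 (C = 2 - 3718 = -3716)
F(Z, r) = (Z + r)/(-28 + Z)
F(-78, -62)/(((4597 - 4449)*(2201 + C))) = ((-78 - 62)/(-28 - 78))/(((4597 - 4449)*(2201 - 3716))) = (-140/(-106))/((148*(-1515))) = -1/106*(-140)/(-224220) = (70/53)*(-1/224220) = -7/1188366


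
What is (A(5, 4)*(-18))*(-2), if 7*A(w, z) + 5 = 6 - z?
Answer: -108/7 ≈ -15.429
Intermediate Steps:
A(w, z) = ⅐ - z/7 (A(w, z) = -5/7 + (6 - z)/7 = -5/7 + (6/7 - z/7) = ⅐ - z/7)
(A(5, 4)*(-18))*(-2) = ((⅐ - ⅐*4)*(-18))*(-2) = ((⅐ - 4/7)*(-18))*(-2) = -3/7*(-18)*(-2) = (54/7)*(-2) = -108/7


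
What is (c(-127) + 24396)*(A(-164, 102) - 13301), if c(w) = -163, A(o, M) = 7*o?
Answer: -350142617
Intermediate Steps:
(c(-127) + 24396)*(A(-164, 102) - 13301) = (-163 + 24396)*(7*(-164) - 13301) = 24233*(-1148 - 13301) = 24233*(-14449) = -350142617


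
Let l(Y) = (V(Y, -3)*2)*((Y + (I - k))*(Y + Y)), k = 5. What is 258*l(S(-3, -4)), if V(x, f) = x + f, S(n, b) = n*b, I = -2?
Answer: 557280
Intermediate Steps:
S(n, b) = b*n
V(x, f) = f + x
l(Y) = 2*Y*(-7 + Y)*(-6 + 2*Y) (l(Y) = ((-3 + Y)*2)*((Y + (-2 - 1*5))*(Y + Y)) = (-6 + 2*Y)*((Y + (-2 - 5))*(2*Y)) = (-6 + 2*Y)*((Y - 7)*(2*Y)) = (-6 + 2*Y)*((-7 + Y)*(2*Y)) = (-6 + 2*Y)*(2*Y*(-7 + Y)) = 2*Y*(-7 + Y)*(-6 + 2*Y))
258*l(S(-3, -4)) = 258*(4*(-4*(-3))*(-7 - 4*(-3))*(-3 - 4*(-3))) = 258*(4*12*(-7 + 12)*(-3 + 12)) = 258*(4*12*5*9) = 258*2160 = 557280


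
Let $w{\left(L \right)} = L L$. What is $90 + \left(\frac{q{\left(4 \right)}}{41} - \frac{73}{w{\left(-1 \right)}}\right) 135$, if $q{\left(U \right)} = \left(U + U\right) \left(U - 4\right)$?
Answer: $-9765$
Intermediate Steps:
$w{\left(L \right)} = L^{2}$
$q{\left(U \right)} = 2 U \left(-4 + U\right)$
$90 + \left(\frac{q{\left(4 \right)}}{41} - \frac{73}{w{\left(-1 \right)}}\right) 135 = 90 + \left(\frac{2 \cdot 4 \left(-4 + 4\right)}{41} - \frac{73}{\left(-1\right)^{2}}\right) 135 = 90 + \left(2 \cdot 4 \cdot 0 \cdot \frac{1}{41} - \frac{73}{1}\right) 135 = 90 + \left(0 \cdot \frac{1}{41} - 73\right) 135 = 90 + \left(0 - 73\right) 135 = 90 - 9855 = -9765$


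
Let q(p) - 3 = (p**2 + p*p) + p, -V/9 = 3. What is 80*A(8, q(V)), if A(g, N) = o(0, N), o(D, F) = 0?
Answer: 0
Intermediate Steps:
V = -27 (V = -9*3 = -27)
q(p) = 3 + p + 2*p**2 (q(p) = 3 + ((p**2 + p*p) + p) = 3 + ((p**2 + p**2) + p) = 3 + (2*p**2 + p) = 3 + (p + 2*p**2) = 3 + p + 2*p**2)
A(g, N) = 0
80*A(8, q(V)) = 80*0 = 0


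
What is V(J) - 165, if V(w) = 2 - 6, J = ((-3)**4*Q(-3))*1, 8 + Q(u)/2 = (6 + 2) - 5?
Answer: -169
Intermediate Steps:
Q(u) = -10 (Q(u) = -16 + 2*((6 + 2) - 5) = -16 + 2*(8 - 5) = -16 + 2*3 = -16 + 6 = -10)
J = -810 (J = ((-3)**4*(-10))*1 = (81*(-10))*1 = -810*1 = -810)
V(w) = -4
V(J) - 165 = -4 - 165 = -169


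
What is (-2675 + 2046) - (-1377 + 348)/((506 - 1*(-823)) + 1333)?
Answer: -1673369/2662 ≈ -628.61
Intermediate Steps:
(-2675 + 2046) - (-1377 + 348)/((506 - 1*(-823)) + 1333) = -629 - (-1029)/((506 + 823) + 1333) = -629 - (-1029)/(1329 + 1333) = -629 - (-1029)/2662 = -629 - 1*(-1029/2662) = -629 + 1029/2662 = -1673369/2662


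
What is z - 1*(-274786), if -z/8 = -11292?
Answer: 365122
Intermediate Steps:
z = 90336 (z = -8*(-11292) = 90336)
z - 1*(-274786) = 90336 - 1*(-274786) = 90336 + 274786 = 365122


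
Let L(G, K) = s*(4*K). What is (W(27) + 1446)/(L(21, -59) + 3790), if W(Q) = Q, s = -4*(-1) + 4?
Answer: 491/634 ≈ 0.77445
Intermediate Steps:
s = 8 (s = 4 + 4 = 8)
L(G, K) = 32*K (L(G, K) = 8*(4*K) = 32*K)
(W(27) + 1446)/(L(21, -59) + 3790) = (27 + 1446)/(32*(-59) + 3790) = 1473/(-1888 + 3790) = 1473/1902 = 1473*(1/1902) = 491/634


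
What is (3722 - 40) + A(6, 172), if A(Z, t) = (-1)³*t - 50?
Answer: 3460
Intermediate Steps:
A(Z, t) = -50 - t (A(Z, t) = -t - 50 = -50 - t)
(3722 - 40) + A(6, 172) = (3722 - 40) + (-50 - 1*172) = 3682 + (-50 - 172) = 3682 - 222 = 3460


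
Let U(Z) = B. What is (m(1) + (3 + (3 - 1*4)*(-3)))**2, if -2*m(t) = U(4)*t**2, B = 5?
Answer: 49/4 ≈ 12.250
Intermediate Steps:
U(Z) = 5
m(t) = -5*t**2/2
(m(1) + (3 + (3 - 1*4)*(-3)))**2 = (-5/2*1**2 + (3 + (3 - 1*4)*(-3)))**2 = (-5/2*1 + (3 + (3 - 4)*(-3)))**2 = (-5/2 + (3 - 1*(-3)))**2 = (-5/2 + (3 + 3))**2 = (-5/2 + 6)**2 = (7/2)**2 = 49/4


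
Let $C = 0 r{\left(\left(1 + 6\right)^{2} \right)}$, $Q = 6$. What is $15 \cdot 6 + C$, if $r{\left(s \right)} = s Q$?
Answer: $90$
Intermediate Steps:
$r{\left(s \right)} = 6 s$ ($r{\left(s \right)} = s 6 = 6 s$)
$C = 0$ ($C = 0 \cdot 6 \left(1 + 6\right)^{2} = 0 \cdot 6 \cdot 7^{2} = 0 \cdot 6 \cdot 49 = 0 \cdot 294 = 0$)
$15 \cdot 6 + C = 15 \cdot 6 + 0 = 90 + 0 = 90$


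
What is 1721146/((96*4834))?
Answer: 860573/232032 ≈ 3.7089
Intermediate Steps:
1721146/((96*4834)) = 1721146/464064 = 1721146*(1/464064) = 860573/232032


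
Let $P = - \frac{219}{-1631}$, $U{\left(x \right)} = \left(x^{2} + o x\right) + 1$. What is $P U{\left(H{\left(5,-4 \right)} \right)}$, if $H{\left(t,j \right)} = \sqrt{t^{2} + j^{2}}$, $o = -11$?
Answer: $\frac{1314}{233} - \frac{2409 \sqrt{41}}{1631} \approx -3.818$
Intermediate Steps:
$H{\left(t,j \right)} = \sqrt{j^{2} + t^{2}}$
$U{\left(x \right)} = 1 + x^{2} - 11 x$ ($U{\left(x \right)} = \left(x^{2} - 11 x\right) + 1 = 1 + x^{2} - 11 x$)
$P = \frac{219}{1631}$ ($P = \left(-219\right) \left(- \frac{1}{1631}\right) = \frac{219}{1631} \approx 0.13427$)
$P U{\left(H{\left(5,-4 \right)} \right)} = \frac{219 \left(1 + \left(\sqrt{\left(-4\right)^{2} + 5^{2}}\right)^{2} - 11 \sqrt{\left(-4\right)^{2} + 5^{2}}\right)}{1631} = \frac{219 \left(1 + \left(\sqrt{16 + 25}\right)^{2} - 11 \sqrt{16 + 25}\right)}{1631} = \frac{219 \left(1 + \left(\sqrt{41}\right)^{2} - 11 \sqrt{41}\right)}{1631} = \frac{219 \left(1 + 41 - 11 \sqrt{41}\right)}{1631} = \frac{219 \left(42 - 11 \sqrt{41}\right)}{1631} = \frac{1314}{233} - \frac{2409 \sqrt{41}}{1631}$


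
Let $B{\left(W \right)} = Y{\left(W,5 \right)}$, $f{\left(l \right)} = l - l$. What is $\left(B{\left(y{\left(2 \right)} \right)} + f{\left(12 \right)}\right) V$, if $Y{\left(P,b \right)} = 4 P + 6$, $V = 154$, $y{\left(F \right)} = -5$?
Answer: $-2156$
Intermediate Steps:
$Y{\left(P,b \right)} = 6 + 4 P$
$f{\left(l \right)} = 0$
$B{\left(W \right)} = 6 + 4 W$
$\left(B{\left(y{\left(2 \right)} \right)} + f{\left(12 \right)}\right) V = \left(\left(6 + 4 \left(-5\right)\right) + 0\right) 154 = \left(\left(6 - 20\right) + 0\right) 154 = \left(-14 + 0\right) 154 = \left(-14\right) 154 = -2156$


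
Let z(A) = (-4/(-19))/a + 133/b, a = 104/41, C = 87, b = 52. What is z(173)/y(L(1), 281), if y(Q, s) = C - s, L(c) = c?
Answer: -2609/191672 ≈ -0.013612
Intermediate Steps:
a = 104/41 (a = 104*(1/41) = 104/41 ≈ 2.5366)
y(Q, s) = 87 - s
z(A) = 2609/988 (z(A) = (-4/(-19))/(104/41) + 133/52 = -4*(-1/19)*(41/104) + 133*(1/52) = (4/19)*(41/104) + 133/52 = 41/494 + 133/52 = 2609/988)
z(173)/y(L(1), 281) = 2609/(988*(87 - 1*281)) = 2609/(988*(87 - 281)) = (2609/988)/(-194) = (2609/988)*(-1/194) = -2609/191672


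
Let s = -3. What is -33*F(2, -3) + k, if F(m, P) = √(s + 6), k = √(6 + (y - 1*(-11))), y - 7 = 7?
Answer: √31 - 33*√3 ≈ -51.590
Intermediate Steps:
y = 14 (y = 7 + 7 = 14)
k = √31 (k = √(6 + (14 - 1*(-11))) = √(6 + (14 + 11)) = √(6 + 25) = √31 ≈ 5.5678)
F(m, P) = √3 (F(m, P) = √(-3 + 6) = √3)
-33*F(2, -3) + k = -33*√3 + √31 = √31 - 33*√3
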